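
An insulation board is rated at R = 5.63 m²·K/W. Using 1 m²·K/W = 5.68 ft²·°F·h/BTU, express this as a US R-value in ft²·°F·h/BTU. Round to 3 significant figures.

32.0 ft²·°F·h/BTU

R_US = 5.63 × 5.68 = 31.98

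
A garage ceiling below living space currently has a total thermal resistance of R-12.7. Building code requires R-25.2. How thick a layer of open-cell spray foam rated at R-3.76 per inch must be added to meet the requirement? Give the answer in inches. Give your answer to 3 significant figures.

3.32 in

ΔR = 25.2 − 12.7 = 12.5 ft²·°F·h/BTU
L = ΔR / (R/in) = 12.5/3.76 = 3.324 in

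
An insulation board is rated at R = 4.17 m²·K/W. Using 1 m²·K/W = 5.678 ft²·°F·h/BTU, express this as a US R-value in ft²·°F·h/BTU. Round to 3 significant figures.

23.7 ft²·°F·h/BTU

R_US = 4.17 × 5.678 = 23.68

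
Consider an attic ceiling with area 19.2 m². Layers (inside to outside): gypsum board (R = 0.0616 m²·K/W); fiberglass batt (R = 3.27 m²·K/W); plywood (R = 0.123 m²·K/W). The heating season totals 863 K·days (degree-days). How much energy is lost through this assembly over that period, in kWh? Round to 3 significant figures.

R_total = 0.0616 + 3.27 + 0.123 = 3.455 m²·K/W
E = A × HDD × 24 / R / 1000 = 19.2 × 863 × 24 / 3.455 / 1000 = 115.1 kWh

115 kWh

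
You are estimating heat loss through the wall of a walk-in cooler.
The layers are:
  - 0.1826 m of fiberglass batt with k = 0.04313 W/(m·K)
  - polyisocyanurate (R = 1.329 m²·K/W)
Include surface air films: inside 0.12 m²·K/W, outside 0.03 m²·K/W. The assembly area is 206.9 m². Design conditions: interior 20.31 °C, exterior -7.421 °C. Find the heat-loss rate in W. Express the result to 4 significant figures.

0.1826/0.04313 = 4.2337
R_total = 0.12 + 4.2337 + 1.329 + 0.03 = 5.7127 m²·K/W
Q = A·ΔT/R = 206.9 × (20.31 − (-7.421)) / 5.7127 = 1004.3 W

1004 W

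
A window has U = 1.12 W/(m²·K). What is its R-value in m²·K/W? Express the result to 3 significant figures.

0.893 m²·K/W

R = 1/U = 1/1.12 = 0.8929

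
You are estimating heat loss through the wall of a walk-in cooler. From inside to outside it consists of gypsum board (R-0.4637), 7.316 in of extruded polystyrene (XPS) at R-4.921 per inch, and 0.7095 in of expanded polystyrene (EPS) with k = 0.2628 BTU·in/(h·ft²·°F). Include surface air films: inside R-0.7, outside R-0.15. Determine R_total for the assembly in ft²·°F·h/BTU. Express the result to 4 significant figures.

40.02 ft²·°F·h/BTU

7.316 × 4.921 = 36.002
0.7095/0.2628 = 2.6998
R_total = 0.7 + 0.4637 + 36.002 + 2.6998 + 0.15 = 40.016 ft²·°F·h/BTU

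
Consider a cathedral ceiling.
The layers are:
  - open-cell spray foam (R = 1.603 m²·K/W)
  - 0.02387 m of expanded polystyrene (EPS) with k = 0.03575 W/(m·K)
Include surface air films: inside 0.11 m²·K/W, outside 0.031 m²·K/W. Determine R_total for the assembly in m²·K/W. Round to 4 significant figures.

0.02387/0.03575 = 0.66769
R_total = 0.11 + 1.603 + 0.66769 + 0.031 = 2.4117 m²·K/W

2.412 m²·K/W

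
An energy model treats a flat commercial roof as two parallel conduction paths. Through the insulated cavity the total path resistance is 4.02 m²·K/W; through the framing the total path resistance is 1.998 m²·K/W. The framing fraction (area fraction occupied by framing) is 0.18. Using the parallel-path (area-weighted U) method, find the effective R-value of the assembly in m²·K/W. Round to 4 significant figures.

3.401 m²·K/W

U_eff = 0.82/4.02 + 0.18/1.998 = 0.20398 + 0.09009 = 0.29407
R_eff = 1/U_eff = 3.4005 m²·K/W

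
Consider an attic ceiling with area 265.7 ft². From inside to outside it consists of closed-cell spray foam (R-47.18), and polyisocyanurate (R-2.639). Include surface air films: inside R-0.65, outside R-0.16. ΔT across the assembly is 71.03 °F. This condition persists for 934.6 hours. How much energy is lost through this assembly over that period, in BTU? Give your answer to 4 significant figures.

348400 BTU

R_total = 0.65 + 47.18 + 2.639 + 0.16 = 50.629 ft²·°F·h/BTU
Q = 265.7 × 71.03 / 50.629 = 372.76 BTU/h
E = 372.76 × 934.6 = 348390 BTU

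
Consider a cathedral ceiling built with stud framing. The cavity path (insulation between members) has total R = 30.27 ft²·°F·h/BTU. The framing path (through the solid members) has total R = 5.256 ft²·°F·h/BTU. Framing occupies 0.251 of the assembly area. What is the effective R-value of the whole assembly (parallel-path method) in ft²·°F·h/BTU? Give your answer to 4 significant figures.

13.79 ft²·°F·h/BTU

U_eff = 0.749/30.27 + 0.251/5.256 = 0.024744 + 0.047755 = 0.072499
R_eff = 1/U_eff = 13.793 ft²·°F·h/BTU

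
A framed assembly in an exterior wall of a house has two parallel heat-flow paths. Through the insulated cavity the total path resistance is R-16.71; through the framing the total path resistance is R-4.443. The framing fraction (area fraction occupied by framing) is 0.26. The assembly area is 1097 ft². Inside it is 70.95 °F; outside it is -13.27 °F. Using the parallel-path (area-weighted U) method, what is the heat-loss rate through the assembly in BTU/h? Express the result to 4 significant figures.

9498 BTU/h

U_eff = 0.74/16.71 + 0.26/4.443 = 0.044285 + 0.058519 = 0.1028
R_eff = 1/U_eff = 9.7273 ft²·°F·h/BTU
Q = 1097 × (70.95 − (-13.27)) / 9.7273 = 9498 BTU/h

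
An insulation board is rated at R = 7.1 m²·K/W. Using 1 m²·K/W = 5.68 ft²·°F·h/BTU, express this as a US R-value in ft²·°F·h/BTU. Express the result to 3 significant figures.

40.3 ft²·°F·h/BTU

R_US = 7.1 × 5.68 = 40.33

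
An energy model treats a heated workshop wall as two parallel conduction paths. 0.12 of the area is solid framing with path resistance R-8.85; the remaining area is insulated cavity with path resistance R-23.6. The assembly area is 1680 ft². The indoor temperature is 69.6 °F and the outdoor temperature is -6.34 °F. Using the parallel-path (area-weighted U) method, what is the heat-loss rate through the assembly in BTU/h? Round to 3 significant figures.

6490 BTU/h

U_eff = 0.88/23.6 + 0.12/8.85 = 0.03729 + 0.01356 = 0.05085
R_eff = 1/U_eff = 19.67 ft²·°F·h/BTU
Q = 1680 × (69.6 − (-6.34)) / 19.67 = 6487 BTU/h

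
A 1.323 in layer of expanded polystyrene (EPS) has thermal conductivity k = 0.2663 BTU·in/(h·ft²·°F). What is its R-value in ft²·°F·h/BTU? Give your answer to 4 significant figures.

R = L/k = 1.323/0.2663 = 4.9681 ft²·°F·h/BTU

4.968 ft²·°F·h/BTU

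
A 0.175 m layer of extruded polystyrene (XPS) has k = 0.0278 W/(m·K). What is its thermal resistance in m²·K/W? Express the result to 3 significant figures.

R = L/k = 0.175/0.0278 = 6.295 m²·K/W

6.29 m²·K/W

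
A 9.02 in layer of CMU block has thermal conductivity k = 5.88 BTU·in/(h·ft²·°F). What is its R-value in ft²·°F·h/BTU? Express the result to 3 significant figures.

R = L/k = 9.02/5.88 = 1.534 ft²·°F·h/BTU

1.53 ft²·°F·h/BTU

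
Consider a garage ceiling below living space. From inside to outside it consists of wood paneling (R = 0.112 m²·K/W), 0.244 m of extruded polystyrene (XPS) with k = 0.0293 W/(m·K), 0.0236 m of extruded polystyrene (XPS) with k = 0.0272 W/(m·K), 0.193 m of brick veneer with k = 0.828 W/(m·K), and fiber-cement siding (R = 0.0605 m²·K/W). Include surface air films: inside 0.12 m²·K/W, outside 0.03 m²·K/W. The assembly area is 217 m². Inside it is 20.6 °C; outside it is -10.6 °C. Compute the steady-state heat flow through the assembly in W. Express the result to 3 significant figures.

694 W

0.244/0.0293 = 8.328
0.0236/0.0272 = 0.8676
0.193/0.828 = 0.2331
R_total = 0.12 + 0.112 + 8.328 + 0.8676 + 0.2331 + 0.0605 + 0.03 = 9.751 m²·K/W
Q = A·ΔT/R = 217 × (20.6 − (-10.6)) / 9.751 = 694.3 W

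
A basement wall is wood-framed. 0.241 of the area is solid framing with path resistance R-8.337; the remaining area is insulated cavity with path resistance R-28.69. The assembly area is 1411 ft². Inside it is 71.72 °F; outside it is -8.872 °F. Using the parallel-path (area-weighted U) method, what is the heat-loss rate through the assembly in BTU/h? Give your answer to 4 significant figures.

U_eff = 0.759/28.69 + 0.241/8.337 = 0.026455 + 0.028907 = 0.055362
R_eff = 1/U_eff = 18.063 ft²·°F·h/BTU
Q = 1411 × (71.72 − (-8.872)) / 18.063 = 6295.6 BTU/h

6296 BTU/h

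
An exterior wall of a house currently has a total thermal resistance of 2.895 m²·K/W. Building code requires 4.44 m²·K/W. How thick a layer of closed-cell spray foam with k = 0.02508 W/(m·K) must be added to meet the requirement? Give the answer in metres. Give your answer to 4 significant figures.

ΔR = 4.44 − 2.895 = 1.545 m²·K/W
L = ΔR × k = 1.545 × 0.02508 = 0.038749 m

0.03875 m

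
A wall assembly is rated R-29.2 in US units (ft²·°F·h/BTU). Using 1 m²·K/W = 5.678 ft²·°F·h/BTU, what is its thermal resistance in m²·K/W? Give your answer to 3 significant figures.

R_SI = 29.2/5.678 = 5.143

5.14 m²·K/W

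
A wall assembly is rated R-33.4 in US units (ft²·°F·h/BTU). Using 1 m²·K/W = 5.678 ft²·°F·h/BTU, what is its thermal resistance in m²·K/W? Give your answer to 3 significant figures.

5.88 m²·K/W

R_SI = 33.4/5.678 = 5.882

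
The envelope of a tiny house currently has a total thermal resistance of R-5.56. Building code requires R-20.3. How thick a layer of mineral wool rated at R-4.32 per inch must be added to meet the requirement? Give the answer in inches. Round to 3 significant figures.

3.41 in

ΔR = 20.3 − 5.56 = 14.74 ft²·°F·h/BTU
L = ΔR / (R/in) = 14.74/4.32 = 3.412 in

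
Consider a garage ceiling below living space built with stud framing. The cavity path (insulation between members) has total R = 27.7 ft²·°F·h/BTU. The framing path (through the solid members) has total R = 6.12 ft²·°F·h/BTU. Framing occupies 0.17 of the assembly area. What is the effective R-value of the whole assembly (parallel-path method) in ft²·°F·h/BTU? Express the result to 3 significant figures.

U_eff = 0.83/27.7 + 0.17/6.12 = 0.02996 + 0.02778 = 0.05774
R_eff = 1/U_eff = 17.32 ft²·°F·h/BTU

17.3 ft²·°F·h/BTU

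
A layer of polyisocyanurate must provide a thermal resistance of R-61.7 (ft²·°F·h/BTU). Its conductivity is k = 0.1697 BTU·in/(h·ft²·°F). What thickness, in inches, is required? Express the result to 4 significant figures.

L = R × k = 61.7 × 0.1697 = 10.47 in

10.47 in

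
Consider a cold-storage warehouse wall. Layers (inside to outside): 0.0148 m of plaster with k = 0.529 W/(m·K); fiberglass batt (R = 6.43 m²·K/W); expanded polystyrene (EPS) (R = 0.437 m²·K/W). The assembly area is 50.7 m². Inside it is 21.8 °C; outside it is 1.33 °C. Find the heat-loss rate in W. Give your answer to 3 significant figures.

0.0148/0.529 = 0.02798
R_total = 0.02798 + 6.43 + 0.437 = 6.895 m²·K/W
Q = A·ΔT/R = 50.7 × (21.8 − 1.33) / 6.895 = 150.5 W

151 W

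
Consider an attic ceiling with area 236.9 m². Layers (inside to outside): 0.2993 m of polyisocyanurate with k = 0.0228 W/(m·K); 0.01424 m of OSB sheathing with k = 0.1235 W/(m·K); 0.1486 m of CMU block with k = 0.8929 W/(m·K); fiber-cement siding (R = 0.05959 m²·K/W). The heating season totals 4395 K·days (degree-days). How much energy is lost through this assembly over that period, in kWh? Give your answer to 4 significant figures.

1855 kWh

0.2993/0.0228 = 13.127
0.01424/0.1235 = 0.1153
0.1486/0.8929 = 0.16642
R_total = 13.127 + 0.1153 + 0.16642 + 0.05959 = 13.469 m²·K/W
E = A × HDD × 24 / R / 1000 = 236.9 × 4395 × 24 / 13.469 / 1000 = 1855.3 kWh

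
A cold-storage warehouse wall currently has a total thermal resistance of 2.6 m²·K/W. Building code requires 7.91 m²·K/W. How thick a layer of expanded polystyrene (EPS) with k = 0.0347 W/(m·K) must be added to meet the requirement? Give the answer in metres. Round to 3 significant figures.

ΔR = 7.91 − 2.6 = 5.31 m²·K/W
L = ΔR × k = 5.31 × 0.0347 = 0.1843 m

0.184 m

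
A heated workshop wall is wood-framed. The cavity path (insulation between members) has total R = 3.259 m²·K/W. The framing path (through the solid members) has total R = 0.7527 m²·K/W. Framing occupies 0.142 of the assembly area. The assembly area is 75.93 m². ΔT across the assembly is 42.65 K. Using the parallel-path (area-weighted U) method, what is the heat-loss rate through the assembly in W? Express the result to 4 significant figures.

1464 W

U_eff = 0.858/3.259 + 0.142/0.7527 = 0.26327 + 0.18865 = 0.45193
R_eff = 1/U_eff = 2.2128 m²·K/W
Q = 75.93 × 42.65 / 2.2128 = 1463.5 W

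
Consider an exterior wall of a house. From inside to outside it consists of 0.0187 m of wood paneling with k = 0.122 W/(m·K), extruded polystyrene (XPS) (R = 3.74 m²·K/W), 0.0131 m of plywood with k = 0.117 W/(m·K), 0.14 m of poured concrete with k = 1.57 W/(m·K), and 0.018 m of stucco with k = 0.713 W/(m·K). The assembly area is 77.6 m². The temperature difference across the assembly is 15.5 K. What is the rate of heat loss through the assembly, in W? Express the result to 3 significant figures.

292 W

0.0187/0.122 = 0.1533
0.0131/0.117 = 0.112
0.14/1.57 = 0.08917
0.018/0.713 = 0.02525
R_total = 0.1533 + 3.74 + 0.112 + 0.08917 + 0.02525 = 4.12 m²·K/W
Q = A·ΔT/R = 77.6 × 15.5 / 4.12 = 292 W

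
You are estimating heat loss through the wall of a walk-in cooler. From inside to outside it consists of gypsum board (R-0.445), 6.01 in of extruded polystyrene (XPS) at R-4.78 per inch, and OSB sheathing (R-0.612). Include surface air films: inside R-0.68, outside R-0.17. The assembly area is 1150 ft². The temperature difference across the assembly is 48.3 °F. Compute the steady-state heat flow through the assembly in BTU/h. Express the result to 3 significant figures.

6.01 × 4.78 = 28.73
R_total = 0.68 + 0.445 + 28.73 + 0.612 + 0.17 = 30.63 ft²·°F·h/BTU
Q = A·ΔT/R = 1150 × 48.3 / 30.63 = 1813 BTU/h

1810 BTU/h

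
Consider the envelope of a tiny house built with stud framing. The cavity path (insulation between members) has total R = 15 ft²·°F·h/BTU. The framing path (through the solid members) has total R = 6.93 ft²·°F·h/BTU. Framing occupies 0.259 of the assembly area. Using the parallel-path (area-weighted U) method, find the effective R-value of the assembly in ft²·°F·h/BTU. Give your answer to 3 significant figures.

U_eff = 0.741/15 + 0.259/6.93 = 0.0494 + 0.03737 = 0.08677
R_eff = 1/U_eff = 11.52 ft²·°F·h/BTU

11.5 ft²·°F·h/BTU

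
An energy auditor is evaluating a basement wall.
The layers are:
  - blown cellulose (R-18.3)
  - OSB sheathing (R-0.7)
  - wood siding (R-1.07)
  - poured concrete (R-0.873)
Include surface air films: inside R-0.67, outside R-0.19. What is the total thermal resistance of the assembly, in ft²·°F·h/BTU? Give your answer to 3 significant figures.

R_total = 0.67 + 18.3 + 0.7 + 1.07 + 0.873 + 0.19 = 21.8 ft²·°F·h/BTU

21.8 ft²·°F·h/BTU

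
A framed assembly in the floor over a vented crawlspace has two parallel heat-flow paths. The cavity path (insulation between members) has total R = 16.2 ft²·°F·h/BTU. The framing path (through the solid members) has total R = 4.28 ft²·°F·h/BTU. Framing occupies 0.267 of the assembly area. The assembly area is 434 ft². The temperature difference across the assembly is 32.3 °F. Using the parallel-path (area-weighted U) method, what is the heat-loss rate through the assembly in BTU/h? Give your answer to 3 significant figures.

U_eff = 0.733/16.2 + 0.267/4.28 = 0.04525 + 0.06238 = 0.1076
R_eff = 1/U_eff = 9.291 ft²·°F·h/BTU
Q = 434 × 32.3 / 9.291 = 1509 BTU/h

1510 BTU/h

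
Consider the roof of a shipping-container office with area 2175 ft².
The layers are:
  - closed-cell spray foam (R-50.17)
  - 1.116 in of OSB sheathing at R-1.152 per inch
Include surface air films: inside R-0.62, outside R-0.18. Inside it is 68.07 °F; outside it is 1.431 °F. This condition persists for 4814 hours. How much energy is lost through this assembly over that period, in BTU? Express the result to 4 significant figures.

1.116 × 1.152 = 1.2856
R_total = 0.62 + 50.17 + 1.2856 + 0.18 = 52.256 ft²·°F·h/BTU
Q = 2175 × (68.07 − 1.431) / 52.256 = 2773.7 BTU/h
E = 2773.7 × 4814 = 13352000 BTU

13350000 BTU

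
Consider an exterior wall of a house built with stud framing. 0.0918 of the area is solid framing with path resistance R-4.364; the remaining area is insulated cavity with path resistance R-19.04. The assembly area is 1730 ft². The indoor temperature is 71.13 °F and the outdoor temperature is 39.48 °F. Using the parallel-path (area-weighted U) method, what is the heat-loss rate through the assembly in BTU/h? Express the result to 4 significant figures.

3764 BTU/h

U_eff = 0.9082/19.04 + 0.0918/4.364 = 0.0477 + 0.021036 = 0.068735
R_eff = 1/U_eff = 14.549 ft²·°F·h/BTU
Q = 1730 × (71.13 − 39.48) / 14.549 = 3763.6 BTU/h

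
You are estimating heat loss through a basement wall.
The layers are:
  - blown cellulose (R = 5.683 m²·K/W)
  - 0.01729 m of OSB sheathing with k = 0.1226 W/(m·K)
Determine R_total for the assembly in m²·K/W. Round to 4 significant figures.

0.01729/0.1226 = 0.14103
R_total = 5.683 + 0.14103 = 5.824 m²·K/W

5.824 m²·K/W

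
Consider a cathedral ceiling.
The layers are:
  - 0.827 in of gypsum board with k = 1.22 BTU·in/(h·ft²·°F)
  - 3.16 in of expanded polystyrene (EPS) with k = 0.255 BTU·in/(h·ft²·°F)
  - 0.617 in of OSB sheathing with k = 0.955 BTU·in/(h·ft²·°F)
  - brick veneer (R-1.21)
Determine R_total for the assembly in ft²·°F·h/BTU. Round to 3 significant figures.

14.9 ft²·°F·h/BTU

0.827/1.22 = 0.6779
3.16/0.255 = 12.39
0.617/0.955 = 0.6461
R_total = 0.6779 + 12.39 + 0.6461 + 1.21 = 14.93 ft²·°F·h/BTU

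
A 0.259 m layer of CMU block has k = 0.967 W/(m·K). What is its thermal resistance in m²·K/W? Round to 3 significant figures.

R = L/k = 0.259/0.967 = 0.2678 m²·K/W

0.268 m²·K/W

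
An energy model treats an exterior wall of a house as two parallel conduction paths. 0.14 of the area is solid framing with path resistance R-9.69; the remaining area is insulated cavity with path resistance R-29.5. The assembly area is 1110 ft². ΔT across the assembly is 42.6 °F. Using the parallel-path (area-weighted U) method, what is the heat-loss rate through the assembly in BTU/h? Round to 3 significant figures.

2060 BTU/h

U_eff = 0.86/29.5 + 0.14/9.69 = 0.02915 + 0.01445 = 0.0436
R_eff = 1/U_eff = 22.94 ft²·°F·h/BTU
Q = 1110 × 42.6 / 22.94 = 2062 BTU/h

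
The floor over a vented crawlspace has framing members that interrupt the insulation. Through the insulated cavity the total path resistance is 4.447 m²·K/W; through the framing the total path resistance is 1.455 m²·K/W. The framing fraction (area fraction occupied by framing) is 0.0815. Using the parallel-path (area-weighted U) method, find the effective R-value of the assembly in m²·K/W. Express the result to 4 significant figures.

U_eff = 0.9185/4.447 + 0.0815/1.455 = 0.20654 + 0.056014 = 0.26256
R_eff = 1/U_eff = 3.8087 m²·K/W

3.809 m²·K/W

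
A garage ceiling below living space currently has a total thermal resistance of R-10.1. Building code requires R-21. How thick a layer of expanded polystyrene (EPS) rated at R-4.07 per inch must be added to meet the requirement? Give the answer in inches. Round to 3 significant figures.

2.68 in

ΔR = 21 − 10.1 = 10.9 ft²·°F·h/BTU
L = ΔR / (R/in) = 10.9/4.07 = 2.678 in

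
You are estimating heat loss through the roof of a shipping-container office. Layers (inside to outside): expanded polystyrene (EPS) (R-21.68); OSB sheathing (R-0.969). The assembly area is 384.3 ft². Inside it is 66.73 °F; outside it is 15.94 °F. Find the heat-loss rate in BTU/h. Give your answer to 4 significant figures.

861.8 BTU/h

R_total = 21.68 + 0.969 = 22.649 ft²·°F·h/BTU
Q = A·ΔT/R = 384.3 × (66.73 − 15.94) / 22.649 = 861.79 BTU/h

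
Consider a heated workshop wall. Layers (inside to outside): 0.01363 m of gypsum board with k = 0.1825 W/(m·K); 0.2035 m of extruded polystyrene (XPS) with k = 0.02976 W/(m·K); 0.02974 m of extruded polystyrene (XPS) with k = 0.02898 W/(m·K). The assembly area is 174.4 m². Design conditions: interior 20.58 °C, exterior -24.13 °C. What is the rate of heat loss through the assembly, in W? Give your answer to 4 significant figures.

982.2 W

0.01363/0.1825 = 0.074685
0.2035/0.02976 = 6.838
0.02974/0.02898 = 1.0262
R_total = 0.074685 + 6.838 + 1.0262 = 7.9389 m²·K/W
Q = A·ΔT/R = 174.4 × (20.58 − (-24.13)) / 7.9389 = 982.17 W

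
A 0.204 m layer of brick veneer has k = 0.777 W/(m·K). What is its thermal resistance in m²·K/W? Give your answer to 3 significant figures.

0.263 m²·K/W

R = L/k = 0.204/0.777 = 0.2625 m²·K/W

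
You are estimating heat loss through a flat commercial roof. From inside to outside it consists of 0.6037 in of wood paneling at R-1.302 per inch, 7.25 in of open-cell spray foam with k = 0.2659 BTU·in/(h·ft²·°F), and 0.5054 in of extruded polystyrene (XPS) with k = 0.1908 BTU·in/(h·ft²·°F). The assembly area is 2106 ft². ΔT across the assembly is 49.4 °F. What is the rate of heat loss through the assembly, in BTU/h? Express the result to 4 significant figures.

0.6037 × 1.302 = 0.78602
7.25/0.2659 = 27.266
0.5054/0.1908 = 2.6488
R_total = 0.78602 + 27.266 + 2.6488 = 30.701 ft²·°F·h/BTU
Q = A·ΔT/R = 2106 × 49.4 / 30.701 = 3388.7 BTU/h

3389 BTU/h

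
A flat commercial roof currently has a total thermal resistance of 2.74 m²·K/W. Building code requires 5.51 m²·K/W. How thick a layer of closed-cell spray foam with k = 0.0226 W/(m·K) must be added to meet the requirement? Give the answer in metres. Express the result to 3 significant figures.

0.0626 m

ΔR = 5.51 − 2.74 = 2.77 m²·K/W
L = ΔR × k = 2.77 × 0.0226 = 0.0626 m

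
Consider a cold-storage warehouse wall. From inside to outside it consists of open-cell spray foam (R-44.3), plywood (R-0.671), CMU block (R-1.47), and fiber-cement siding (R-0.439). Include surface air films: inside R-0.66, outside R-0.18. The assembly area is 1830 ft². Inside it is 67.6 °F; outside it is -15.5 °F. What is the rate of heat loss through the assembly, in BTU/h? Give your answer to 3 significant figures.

3190 BTU/h

R_total = 0.66 + 44.3 + 0.671 + 1.47 + 0.439 + 0.18 = 47.72 ft²·°F·h/BTU
Q = A·ΔT/R = 1830 × (67.6 − (-15.5)) / 47.72 = 3187 BTU/h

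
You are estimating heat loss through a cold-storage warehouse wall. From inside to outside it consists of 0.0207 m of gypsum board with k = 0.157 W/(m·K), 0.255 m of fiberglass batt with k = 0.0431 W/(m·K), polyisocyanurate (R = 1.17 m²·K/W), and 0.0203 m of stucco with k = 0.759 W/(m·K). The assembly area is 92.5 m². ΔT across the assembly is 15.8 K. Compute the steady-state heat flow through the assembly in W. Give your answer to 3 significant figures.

0.0207/0.157 = 0.1318
0.255/0.0431 = 5.916
0.0203/0.759 = 0.02675
R_total = 0.1318 + 5.916 + 1.17 + 0.02675 = 7.245 m²·K/W
Q = A·ΔT/R = 92.5 × 15.8 / 7.245 = 201.7 W

202 W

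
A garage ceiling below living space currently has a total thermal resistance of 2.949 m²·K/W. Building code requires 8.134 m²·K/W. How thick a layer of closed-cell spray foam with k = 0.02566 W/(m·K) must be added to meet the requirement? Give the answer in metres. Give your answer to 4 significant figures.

ΔR = 8.134 − 2.949 = 5.185 m²·K/W
L = ΔR × k = 5.185 × 0.02566 = 0.13305 m

0.1330 m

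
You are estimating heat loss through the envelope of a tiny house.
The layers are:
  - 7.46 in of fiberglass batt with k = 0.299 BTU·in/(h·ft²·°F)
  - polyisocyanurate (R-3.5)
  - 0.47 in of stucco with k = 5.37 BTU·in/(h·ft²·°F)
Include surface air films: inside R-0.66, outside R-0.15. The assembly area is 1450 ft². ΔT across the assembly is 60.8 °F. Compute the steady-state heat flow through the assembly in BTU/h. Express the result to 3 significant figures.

7.46/0.299 = 24.95
0.47/5.37 = 0.08752
R_total = 0.66 + 24.95 + 3.5 + 0.08752 + 0.15 = 29.35 ft²·°F·h/BTU
Q = A·ΔT/R = 1450 × 60.8 / 29.35 = 3004 BTU/h

3000 BTU/h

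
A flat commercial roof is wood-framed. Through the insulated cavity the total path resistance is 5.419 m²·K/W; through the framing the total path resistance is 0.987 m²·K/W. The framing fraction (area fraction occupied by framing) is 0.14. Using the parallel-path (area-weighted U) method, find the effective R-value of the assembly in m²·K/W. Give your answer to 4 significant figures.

U_eff = 0.86/5.419 + 0.14/0.987 = 0.1587 + 0.14184 = 0.30054
R_eff = 1/U_eff = 3.3273 m²·K/W

3.327 m²·K/W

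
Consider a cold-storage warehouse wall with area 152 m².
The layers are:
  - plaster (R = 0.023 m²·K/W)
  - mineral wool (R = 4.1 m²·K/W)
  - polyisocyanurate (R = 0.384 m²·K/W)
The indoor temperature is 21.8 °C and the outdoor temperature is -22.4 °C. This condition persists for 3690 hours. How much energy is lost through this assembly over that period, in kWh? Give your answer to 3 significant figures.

5500 kWh

R_total = 0.023 + 4.1 + 0.384 = 4.507 m²·K/W
Q = 152 × (21.8 − (-22.4)) / 4.507 = 1491 W
E = 1491 W × 3690 h / 1000 = 5501 kWh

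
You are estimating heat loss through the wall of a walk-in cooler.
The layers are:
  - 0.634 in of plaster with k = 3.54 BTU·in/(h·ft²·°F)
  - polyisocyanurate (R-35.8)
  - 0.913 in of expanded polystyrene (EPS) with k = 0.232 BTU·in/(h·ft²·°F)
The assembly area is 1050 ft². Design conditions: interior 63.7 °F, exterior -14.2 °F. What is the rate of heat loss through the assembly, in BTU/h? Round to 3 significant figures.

0.634/3.54 = 0.1791
0.913/0.232 = 3.935
R_total = 0.1791 + 35.8 + 3.935 = 39.91 ft²·°F·h/BTU
Q = A·ΔT/R = 1050 × (63.7 − (-14.2)) / 39.91 = 2049 BTU/h

2050 BTU/h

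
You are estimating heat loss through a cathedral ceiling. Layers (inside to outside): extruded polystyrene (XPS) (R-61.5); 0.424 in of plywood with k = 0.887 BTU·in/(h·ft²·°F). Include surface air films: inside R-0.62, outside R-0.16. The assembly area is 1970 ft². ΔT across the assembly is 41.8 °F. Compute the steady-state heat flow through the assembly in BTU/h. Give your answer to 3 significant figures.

0.424/0.887 = 0.478
R_total = 0.62 + 61.5 + 0.478 + 0.16 = 62.76 ft²·°F·h/BTU
Q = A·ΔT/R = 1970 × 41.8 / 62.76 = 1312 BTU/h

1310 BTU/h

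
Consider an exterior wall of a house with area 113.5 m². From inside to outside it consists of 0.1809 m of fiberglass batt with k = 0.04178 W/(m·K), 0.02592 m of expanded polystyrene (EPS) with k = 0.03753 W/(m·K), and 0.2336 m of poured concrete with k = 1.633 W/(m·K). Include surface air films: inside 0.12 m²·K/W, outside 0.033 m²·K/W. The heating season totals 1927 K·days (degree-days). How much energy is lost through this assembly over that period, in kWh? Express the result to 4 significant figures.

0.1809/0.04178 = 4.3298
0.02592/0.03753 = 0.69065
0.2336/1.633 = 0.14305
R_total = 0.12 + 4.3298 + 0.69065 + 0.14305 + 0.033 = 5.3165 m²·K/W
E = A × HDD × 24 / R / 1000 = 113.5 × 1927 × 24 / 5.3165 / 1000 = 987.33 kWh

987.3 kWh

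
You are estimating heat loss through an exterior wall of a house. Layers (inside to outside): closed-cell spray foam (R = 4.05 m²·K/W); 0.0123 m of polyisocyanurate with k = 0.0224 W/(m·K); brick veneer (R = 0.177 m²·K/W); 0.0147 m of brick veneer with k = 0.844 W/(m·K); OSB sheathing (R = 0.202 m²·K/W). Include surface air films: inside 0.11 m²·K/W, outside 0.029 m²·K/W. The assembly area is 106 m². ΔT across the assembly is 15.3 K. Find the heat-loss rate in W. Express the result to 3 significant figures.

0.0123/0.0224 = 0.5491
0.0147/0.844 = 0.01742
R_total = 0.11 + 4.05 + 0.5491 + 0.177 + 0.01742 + 0.202 + 0.029 = 5.135 m²·K/W
Q = A·ΔT/R = 106 × 15.3 / 5.135 = 315.9 W

316 W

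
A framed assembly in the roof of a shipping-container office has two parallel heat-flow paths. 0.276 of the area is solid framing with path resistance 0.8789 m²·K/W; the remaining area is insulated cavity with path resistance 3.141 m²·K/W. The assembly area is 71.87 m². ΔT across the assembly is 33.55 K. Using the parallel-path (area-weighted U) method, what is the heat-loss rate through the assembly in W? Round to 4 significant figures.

1313 W

U_eff = 0.724/3.141 + 0.276/0.8789 = 0.2305 + 0.31403 = 0.54453
R_eff = 1/U_eff = 1.8365 m²·K/W
Q = 71.87 × 33.55 / 1.8365 = 1313 W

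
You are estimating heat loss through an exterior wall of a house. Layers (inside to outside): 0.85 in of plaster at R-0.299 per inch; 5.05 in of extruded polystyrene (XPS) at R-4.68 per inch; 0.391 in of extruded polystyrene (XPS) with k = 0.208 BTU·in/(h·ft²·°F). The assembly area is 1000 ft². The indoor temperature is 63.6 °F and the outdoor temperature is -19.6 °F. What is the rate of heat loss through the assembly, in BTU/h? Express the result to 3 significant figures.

0.85 × 0.299 = 0.2541
5.05 × 4.68 = 23.63
0.391/0.208 = 1.88
R_total = 0.2541 + 23.63 + 1.88 = 25.77 ft²·°F·h/BTU
Q = A·ΔT/R = 1000 × (63.6 − (-19.6)) / 25.77 = 3229 BTU/h

3230 BTU/h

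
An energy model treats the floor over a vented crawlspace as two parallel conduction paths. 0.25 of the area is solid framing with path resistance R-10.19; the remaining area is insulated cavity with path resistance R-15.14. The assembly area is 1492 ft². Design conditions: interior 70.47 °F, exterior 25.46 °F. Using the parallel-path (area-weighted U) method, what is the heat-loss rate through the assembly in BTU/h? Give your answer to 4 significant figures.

4974 BTU/h

U_eff = 0.75/15.14 + 0.25/10.19 = 0.049538 + 0.024534 = 0.074072
R_eff = 1/U_eff = 13.5 ft²·°F·h/BTU
Q = 1492 × (70.47 − 25.46) / 13.5 = 4974.3 BTU/h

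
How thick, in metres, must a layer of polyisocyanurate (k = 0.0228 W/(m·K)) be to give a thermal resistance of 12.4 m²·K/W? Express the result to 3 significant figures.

L = R·k = 12.4 × 0.0228 = 0.2827 m

0.283 m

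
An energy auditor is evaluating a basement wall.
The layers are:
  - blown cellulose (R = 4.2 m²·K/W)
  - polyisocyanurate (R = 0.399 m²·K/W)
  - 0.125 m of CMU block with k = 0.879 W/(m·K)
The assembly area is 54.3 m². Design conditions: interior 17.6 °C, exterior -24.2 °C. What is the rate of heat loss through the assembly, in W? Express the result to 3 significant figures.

479 W

0.125/0.879 = 0.1422
R_total = 4.2 + 0.399 + 0.1422 = 4.741 m²·K/W
Q = A·ΔT/R = 54.3 × (17.6 − (-24.2)) / 4.741 = 478.7 W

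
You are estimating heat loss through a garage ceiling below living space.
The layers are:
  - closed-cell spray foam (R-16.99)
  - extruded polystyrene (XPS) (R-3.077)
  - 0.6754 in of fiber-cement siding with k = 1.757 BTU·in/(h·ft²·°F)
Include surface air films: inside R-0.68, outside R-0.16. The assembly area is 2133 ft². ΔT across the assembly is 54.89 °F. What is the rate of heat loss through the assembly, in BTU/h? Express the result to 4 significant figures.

0.6754/1.757 = 0.38441
R_total = 0.68 + 16.99 + 3.077 + 0.38441 + 0.16 = 21.291 ft²·°F·h/BTU
Q = A·ΔT/R = 2133 × 54.89 / 21.291 = 5498.9 BTU/h

5499 BTU/h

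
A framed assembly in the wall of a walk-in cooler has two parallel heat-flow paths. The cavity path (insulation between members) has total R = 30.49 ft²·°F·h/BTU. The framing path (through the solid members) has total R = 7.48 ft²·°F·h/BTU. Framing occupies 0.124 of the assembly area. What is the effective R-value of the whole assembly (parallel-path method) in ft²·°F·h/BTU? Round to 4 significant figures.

22.07 ft²·°F·h/BTU

U_eff = 0.876/30.49 + 0.124/7.48 = 0.028731 + 0.016578 = 0.045308
R_eff = 1/U_eff = 22.071 ft²·°F·h/BTU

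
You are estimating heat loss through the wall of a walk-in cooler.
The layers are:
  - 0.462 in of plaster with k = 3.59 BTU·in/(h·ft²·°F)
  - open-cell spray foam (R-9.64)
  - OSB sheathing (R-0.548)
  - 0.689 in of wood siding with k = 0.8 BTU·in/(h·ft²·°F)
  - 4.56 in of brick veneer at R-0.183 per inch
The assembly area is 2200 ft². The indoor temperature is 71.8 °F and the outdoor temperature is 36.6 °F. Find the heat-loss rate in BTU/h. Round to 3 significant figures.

6450 BTU/h

0.462/3.59 = 0.1287
0.689/0.8 = 0.8612
4.56 × 0.183 = 0.8345
R_total = 0.1287 + 9.64 + 0.548 + 0.8612 + 0.8345 = 12.01 ft²·°F·h/BTU
Q = A·ΔT/R = 2200 × (71.8 − 36.6) / 12.01 = 6447 BTU/h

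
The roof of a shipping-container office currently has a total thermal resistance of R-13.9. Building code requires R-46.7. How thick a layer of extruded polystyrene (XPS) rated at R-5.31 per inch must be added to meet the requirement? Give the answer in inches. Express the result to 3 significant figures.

ΔR = 46.7 − 13.9 = 32.8 ft²·°F·h/BTU
L = ΔR / (R/in) = 32.8/5.31 = 6.177 in

6.18 in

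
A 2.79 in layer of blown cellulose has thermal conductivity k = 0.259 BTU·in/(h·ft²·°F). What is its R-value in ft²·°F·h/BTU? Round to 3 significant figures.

R = L/k = 2.79/0.259 = 10.77 ft²·°F·h/BTU

10.8 ft²·°F·h/BTU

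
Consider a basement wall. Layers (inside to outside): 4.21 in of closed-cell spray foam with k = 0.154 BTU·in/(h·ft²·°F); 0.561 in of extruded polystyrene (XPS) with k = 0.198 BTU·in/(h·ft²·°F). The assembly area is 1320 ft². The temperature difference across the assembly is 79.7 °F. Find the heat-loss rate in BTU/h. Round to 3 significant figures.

3490 BTU/h

4.21/0.154 = 27.34
0.561/0.198 = 2.833
R_total = 27.34 + 2.833 = 30.17 ft²·°F·h/BTU
Q = A·ΔT/R = 1320 × 79.7 / 30.17 = 3487 BTU/h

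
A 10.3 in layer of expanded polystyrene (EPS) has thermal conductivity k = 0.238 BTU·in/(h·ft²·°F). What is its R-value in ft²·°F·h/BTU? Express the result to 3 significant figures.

43.3 ft²·°F·h/BTU

R = L/k = 10.3/0.238 = 43.28 ft²·°F·h/BTU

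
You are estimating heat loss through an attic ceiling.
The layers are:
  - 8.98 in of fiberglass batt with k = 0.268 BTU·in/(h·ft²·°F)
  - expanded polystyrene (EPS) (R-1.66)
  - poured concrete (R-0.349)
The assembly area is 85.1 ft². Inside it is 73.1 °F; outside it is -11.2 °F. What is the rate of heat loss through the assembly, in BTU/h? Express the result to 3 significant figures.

202 BTU/h

8.98/0.268 = 33.51
R_total = 33.51 + 1.66 + 0.349 = 35.52 ft²·°F·h/BTU
Q = A·ΔT/R = 85.1 × (73.1 − (-11.2)) / 35.52 = 202 BTU/h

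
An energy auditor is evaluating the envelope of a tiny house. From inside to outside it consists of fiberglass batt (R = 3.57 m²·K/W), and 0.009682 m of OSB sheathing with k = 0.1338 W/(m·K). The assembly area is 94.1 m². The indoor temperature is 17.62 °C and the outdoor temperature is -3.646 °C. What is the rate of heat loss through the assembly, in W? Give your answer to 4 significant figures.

549.4 W

0.009682/0.1338 = 0.072362
R_total = 3.57 + 0.072362 = 3.6424 m²·K/W
Q = A·ΔT/R = 94.1 × (17.62 − (-3.646)) / 3.6424 = 549.4 W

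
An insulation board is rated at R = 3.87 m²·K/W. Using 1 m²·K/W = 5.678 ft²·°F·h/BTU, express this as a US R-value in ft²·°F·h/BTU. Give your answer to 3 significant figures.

R_US = 3.87 × 5.678 = 21.97

22.0 ft²·°F·h/BTU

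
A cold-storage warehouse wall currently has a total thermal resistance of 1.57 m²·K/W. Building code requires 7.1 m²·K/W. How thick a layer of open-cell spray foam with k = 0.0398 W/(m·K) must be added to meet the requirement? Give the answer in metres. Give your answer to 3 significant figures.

0.220 m

ΔR = 7.1 − 1.57 = 5.53 m²·K/W
L = ΔR × k = 5.53 × 0.0398 = 0.2201 m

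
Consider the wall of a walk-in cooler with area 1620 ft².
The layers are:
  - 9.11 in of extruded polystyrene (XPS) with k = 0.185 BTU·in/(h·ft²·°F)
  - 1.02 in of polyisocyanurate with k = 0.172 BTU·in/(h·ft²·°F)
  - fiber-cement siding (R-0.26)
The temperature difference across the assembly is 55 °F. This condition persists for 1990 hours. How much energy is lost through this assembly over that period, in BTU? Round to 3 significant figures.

3200000 BTU

9.11/0.185 = 49.24
1.02/0.172 = 5.93
R_total = 49.24 + 5.93 + 0.26 = 55.43 ft²·°F·h/BTU
Q = 1620 × 55 / 55.43 = 1607 BTU/h
E = 1607 × 1990 = 3199000 BTU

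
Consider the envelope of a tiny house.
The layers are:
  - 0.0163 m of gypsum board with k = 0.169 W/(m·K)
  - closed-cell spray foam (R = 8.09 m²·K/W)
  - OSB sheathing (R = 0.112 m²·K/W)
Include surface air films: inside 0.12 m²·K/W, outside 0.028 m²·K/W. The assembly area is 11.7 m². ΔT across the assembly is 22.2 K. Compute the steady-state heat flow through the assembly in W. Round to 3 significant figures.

0.0163/0.169 = 0.09645
R_total = 0.12 + 0.09645 + 8.09 + 0.112 + 0.028 = 8.446 m²·K/W
Q = A·ΔT/R = 11.7 × 22.2 / 8.446 = 30.75 W

30.8 W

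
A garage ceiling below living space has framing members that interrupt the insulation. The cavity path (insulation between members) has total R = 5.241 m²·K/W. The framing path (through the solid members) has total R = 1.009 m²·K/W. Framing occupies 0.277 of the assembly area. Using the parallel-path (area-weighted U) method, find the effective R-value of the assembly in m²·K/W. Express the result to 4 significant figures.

2.424 m²·K/W

U_eff = 0.723/5.241 + 0.277/1.009 = 0.13795 + 0.27453 = 0.41248
R_eff = 1/U_eff = 2.4244 m²·K/W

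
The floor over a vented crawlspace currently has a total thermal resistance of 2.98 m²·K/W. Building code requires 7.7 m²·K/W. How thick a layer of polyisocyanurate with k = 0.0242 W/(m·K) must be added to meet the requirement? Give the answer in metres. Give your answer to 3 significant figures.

0.114 m

ΔR = 7.7 − 2.98 = 4.72 m²·K/W
L = ΔR × k = 4.72 × 0.0242 = 0.1142 m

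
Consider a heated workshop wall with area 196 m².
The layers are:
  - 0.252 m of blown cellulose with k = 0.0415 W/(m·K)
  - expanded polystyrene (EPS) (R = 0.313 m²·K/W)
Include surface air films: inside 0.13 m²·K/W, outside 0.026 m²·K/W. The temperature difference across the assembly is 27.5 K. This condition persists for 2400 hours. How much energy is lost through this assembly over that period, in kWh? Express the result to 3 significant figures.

0.252/0.0415 = 6.072
R_total = 0.13 + 6.072 + 0.313 + 0.026 = 6.541 m²·K/W
Q = 196 × 27.5 / 6.541 = 824 W
E = 824 W × 2400 h / 1000 = 1978 kWh

1980 kWh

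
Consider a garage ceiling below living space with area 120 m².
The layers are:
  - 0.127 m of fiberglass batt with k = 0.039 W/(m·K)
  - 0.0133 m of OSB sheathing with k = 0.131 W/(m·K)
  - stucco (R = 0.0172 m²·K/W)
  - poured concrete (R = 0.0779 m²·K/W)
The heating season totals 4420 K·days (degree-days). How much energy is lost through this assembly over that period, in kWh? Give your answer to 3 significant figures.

3690 kWh

0.127/0.039 = 3.256
0.0133/0.131 = 0.1015
R_total = 3.256 + 0.1015 + 0.0172 + 0.0779 = 3.453 m²·K/W
E = A × HDD × 24 / R / 1000 = 120 × 4420 × 24 / 3.453 / 1000 = 3686 kWh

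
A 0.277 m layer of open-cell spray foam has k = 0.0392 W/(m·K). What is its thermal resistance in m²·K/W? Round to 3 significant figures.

7.07 m²·K/W

R = L/k = 0.277/0.0392 = 7.066 m²·K/W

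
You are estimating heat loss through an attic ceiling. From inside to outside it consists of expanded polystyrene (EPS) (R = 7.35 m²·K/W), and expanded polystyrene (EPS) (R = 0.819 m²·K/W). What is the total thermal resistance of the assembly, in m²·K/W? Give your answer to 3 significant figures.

R_total = 7.35 + 0.819 = 8.169 m²·K/W

8.17 m²·K/W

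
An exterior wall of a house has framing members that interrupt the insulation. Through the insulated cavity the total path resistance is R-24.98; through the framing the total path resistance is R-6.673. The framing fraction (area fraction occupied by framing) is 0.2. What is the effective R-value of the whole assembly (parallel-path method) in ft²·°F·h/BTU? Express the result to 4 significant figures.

U_eff = 0.8/24.98 + 0.2/6.673 = 0.032026 + 0.029972 = 0.061997
R_eff = 1/U_eff = 16.13 ft²·°F·h/BTU

16.13 ft²·°F·h/BTU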